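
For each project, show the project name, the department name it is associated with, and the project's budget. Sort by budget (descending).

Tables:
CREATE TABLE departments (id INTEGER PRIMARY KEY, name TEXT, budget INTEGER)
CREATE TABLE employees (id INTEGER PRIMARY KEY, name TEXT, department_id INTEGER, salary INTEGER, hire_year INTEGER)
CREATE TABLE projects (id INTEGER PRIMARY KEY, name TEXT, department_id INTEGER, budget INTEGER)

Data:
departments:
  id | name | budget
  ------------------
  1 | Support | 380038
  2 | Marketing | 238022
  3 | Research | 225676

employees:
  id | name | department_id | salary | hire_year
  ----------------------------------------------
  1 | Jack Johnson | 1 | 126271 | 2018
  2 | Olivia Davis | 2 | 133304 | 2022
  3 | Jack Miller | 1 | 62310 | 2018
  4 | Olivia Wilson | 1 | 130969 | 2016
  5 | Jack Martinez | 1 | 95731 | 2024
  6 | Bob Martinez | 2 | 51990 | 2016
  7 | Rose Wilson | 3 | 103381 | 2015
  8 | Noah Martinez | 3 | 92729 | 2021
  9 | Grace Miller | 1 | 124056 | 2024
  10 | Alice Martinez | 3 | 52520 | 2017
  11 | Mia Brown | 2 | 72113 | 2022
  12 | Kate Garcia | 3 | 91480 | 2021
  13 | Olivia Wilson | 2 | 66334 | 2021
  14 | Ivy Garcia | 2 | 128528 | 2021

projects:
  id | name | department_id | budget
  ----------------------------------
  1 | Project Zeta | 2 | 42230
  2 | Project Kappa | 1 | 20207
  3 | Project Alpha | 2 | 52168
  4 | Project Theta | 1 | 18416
SELECT c.name, p.name AS department, c.budget FROM projects c JOIN departments p ON c.department_id = p.id ORDER BY c.budget DESC

Execution result:
name | department | budget
Project Alpha | Marketing | 52168
Project Zeta | Marketing | 42230
Project Kappa | Support | 20207
Project Theta | Support | 18416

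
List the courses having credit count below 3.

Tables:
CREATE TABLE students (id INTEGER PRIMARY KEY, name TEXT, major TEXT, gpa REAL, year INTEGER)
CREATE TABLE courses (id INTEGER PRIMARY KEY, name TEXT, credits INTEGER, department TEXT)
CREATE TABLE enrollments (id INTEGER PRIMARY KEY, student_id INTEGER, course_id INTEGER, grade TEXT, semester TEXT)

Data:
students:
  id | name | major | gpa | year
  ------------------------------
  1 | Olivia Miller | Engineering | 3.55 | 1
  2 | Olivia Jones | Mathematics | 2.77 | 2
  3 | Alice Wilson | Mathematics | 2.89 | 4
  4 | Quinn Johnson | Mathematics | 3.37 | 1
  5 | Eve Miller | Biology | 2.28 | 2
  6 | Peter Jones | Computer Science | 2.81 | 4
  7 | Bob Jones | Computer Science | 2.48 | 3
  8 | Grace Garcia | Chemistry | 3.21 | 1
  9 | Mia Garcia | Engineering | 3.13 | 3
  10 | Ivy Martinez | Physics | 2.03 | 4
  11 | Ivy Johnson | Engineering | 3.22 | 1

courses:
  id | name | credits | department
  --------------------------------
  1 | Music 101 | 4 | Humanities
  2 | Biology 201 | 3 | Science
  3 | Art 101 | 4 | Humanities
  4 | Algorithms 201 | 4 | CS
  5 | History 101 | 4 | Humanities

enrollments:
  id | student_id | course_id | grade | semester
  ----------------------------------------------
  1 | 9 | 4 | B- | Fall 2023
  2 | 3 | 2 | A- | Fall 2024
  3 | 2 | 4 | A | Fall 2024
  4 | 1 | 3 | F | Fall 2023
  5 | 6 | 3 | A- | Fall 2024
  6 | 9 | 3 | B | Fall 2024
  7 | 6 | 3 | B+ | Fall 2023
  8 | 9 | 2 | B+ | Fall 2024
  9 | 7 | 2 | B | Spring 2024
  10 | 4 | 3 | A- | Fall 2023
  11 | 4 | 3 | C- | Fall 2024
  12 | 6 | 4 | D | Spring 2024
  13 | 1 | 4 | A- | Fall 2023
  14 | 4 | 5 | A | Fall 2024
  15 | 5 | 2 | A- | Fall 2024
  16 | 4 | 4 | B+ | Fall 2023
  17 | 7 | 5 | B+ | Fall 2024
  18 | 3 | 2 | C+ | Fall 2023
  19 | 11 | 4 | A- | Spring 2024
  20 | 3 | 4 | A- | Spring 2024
SELECT name, credits FROM courses WHERE credits < 3

Execution result:
(no rows)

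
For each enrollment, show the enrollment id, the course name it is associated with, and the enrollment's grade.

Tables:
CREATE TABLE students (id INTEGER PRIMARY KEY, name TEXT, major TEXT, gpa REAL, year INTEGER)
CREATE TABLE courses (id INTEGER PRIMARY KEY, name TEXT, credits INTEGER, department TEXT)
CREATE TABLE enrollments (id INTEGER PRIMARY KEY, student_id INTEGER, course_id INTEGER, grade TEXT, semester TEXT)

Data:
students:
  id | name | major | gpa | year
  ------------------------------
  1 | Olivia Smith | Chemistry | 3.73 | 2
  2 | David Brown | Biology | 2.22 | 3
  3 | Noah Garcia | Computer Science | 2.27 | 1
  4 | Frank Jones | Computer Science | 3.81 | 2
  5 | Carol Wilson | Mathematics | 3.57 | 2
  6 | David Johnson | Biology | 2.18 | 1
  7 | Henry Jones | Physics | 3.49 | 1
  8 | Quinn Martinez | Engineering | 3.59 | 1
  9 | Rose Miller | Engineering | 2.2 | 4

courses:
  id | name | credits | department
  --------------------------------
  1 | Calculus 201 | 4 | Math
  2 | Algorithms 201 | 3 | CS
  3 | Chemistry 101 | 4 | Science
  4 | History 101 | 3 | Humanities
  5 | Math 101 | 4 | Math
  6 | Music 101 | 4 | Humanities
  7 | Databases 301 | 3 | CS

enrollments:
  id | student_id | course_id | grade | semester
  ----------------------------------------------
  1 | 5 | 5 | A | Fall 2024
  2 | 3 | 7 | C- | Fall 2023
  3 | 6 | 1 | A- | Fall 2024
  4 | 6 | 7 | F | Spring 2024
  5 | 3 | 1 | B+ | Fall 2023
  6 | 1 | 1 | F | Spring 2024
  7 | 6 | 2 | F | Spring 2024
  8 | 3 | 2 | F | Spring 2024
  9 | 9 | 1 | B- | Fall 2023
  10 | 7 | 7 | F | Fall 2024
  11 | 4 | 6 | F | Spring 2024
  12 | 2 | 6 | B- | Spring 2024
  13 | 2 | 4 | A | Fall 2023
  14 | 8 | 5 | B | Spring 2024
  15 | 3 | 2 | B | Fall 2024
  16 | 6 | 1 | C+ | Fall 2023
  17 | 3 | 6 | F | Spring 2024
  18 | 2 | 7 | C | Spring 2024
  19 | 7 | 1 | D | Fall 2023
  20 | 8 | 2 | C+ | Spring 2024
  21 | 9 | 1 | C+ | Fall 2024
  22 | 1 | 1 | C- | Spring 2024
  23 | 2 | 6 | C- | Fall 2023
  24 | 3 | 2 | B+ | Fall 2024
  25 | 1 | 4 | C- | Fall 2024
SELECT c.id, p.name AS course, c.grade FROM enrollments c JOIN courses p ON c.course_id = p.id

Execution result:
id | course | grade
1 | Math 101 | A
2 | Databases 301 | C-
3 | Calculus 201 | A-
4 | Databases 301 | F
5 | Calculus 201 | B+
6 | Calculus 201 | F
7 | Algorithms 201 | F
8 | Algorithms 201 | F
9 | Calculus 201 | B-
10 | Databases 301 | F
11 | Music 101 | F
12 | Music 101 | B-
13 | History 101 | A
14 | Math 101 | B
15 | Algorithms 201 | B
16 | Calculus 201 | C+
17 | Music 101 | F
18 | Databases 301 | C
19 | Calculus 201 | D
20 | Algorithms 201 | C+
21 | Calculus 201 | C+
22 | Calculus 201 | C-
23 | Music 101 | C-
24 | Algorithms 201 | B+
25 | History 101 | C-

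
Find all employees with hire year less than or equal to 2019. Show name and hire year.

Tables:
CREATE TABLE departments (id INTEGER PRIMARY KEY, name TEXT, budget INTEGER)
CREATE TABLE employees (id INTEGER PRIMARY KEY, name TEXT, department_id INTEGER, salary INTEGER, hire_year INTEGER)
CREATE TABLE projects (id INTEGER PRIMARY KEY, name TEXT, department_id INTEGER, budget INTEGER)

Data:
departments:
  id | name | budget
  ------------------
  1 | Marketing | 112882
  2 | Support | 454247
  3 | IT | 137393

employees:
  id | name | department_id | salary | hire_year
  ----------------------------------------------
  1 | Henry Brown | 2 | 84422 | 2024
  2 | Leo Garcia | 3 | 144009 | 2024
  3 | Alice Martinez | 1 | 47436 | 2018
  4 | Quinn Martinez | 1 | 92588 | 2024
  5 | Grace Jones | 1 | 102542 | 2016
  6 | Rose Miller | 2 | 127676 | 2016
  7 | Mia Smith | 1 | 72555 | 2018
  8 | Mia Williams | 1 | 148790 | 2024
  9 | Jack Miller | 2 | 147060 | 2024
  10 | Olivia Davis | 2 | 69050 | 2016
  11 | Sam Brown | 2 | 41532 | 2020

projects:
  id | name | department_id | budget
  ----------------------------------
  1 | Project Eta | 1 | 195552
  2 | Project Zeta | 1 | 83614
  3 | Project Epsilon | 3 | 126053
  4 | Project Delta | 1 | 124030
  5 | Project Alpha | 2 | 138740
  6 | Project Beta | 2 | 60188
SELECT name, hire_year FROM employees WHERE hire_year <= 2019

Execution result:
name | hire_year
Alice Martinez | 2018
Grace Jones | 2016
Rose Miller | 2016
Mia Smith | 2018
Olivia Davis | 2016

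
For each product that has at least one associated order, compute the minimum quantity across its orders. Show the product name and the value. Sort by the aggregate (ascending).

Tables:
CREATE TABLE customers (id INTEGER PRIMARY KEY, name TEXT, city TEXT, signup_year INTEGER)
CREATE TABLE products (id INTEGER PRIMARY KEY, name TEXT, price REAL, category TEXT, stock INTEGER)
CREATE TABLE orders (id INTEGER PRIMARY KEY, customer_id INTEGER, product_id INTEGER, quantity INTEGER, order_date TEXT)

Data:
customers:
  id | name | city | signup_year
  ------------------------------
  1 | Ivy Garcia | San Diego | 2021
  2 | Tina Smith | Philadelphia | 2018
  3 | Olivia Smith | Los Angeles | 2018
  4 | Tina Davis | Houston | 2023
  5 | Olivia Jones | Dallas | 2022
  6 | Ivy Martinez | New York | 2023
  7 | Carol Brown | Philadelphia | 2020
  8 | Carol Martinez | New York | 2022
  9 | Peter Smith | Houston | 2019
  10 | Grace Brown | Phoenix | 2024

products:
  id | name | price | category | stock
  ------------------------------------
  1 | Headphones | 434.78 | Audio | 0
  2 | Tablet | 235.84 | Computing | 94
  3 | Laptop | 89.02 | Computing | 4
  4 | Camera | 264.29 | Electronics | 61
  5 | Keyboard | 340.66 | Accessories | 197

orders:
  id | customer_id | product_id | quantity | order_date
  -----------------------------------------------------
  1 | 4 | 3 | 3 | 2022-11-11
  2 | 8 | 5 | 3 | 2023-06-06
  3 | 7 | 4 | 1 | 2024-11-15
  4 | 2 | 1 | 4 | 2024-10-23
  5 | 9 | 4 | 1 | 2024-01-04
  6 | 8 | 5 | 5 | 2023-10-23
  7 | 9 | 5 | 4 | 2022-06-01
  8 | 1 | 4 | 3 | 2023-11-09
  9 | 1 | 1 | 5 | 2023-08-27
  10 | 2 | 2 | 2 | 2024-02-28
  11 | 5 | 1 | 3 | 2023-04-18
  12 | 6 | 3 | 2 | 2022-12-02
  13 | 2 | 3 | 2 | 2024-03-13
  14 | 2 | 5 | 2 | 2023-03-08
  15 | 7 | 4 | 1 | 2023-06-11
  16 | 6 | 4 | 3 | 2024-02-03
SELECT p.name, MIN(c.quantity) AS min_quantity FROM orders c JOIN products p ON c.product_id = p.id GROUP BY p.id, p.name ORDER BY min_quantity ASC

Execution result:
name | min_quantity
Camera | 1
Tablet | 2
Laptop | 2
Keyboard | 2
Headphones | 3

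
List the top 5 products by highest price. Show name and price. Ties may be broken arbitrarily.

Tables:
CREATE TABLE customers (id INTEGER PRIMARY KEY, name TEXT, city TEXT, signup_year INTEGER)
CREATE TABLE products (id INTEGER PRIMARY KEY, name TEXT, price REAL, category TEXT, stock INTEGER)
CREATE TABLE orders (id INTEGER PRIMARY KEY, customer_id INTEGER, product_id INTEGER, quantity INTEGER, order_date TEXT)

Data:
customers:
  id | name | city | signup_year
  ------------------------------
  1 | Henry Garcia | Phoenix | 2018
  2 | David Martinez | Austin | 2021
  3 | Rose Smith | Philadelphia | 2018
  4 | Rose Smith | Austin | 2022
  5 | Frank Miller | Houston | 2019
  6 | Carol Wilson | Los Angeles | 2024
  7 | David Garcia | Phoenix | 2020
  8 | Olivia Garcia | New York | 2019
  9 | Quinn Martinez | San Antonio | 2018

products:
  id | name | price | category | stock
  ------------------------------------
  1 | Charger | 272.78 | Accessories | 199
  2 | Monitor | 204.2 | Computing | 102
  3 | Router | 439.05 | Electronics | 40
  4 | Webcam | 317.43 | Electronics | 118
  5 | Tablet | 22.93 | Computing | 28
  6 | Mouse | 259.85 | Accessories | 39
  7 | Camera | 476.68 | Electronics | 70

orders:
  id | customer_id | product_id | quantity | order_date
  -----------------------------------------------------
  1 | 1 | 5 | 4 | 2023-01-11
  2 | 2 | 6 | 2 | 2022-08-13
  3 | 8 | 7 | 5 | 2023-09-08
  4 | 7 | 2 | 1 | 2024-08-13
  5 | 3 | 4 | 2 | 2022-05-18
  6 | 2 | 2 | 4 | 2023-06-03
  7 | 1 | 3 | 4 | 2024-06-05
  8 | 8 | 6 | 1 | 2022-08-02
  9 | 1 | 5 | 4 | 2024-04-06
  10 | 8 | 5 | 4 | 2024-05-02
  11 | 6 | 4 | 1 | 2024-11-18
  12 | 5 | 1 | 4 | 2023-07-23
SELECT name, price FROM products ORDER BY price DESC LIMIT 5

Execution result:
name | price
Camera | 476.68
Router | 439.05
Webcam | 317.43
Charger | 272.78
Mouse | 259.85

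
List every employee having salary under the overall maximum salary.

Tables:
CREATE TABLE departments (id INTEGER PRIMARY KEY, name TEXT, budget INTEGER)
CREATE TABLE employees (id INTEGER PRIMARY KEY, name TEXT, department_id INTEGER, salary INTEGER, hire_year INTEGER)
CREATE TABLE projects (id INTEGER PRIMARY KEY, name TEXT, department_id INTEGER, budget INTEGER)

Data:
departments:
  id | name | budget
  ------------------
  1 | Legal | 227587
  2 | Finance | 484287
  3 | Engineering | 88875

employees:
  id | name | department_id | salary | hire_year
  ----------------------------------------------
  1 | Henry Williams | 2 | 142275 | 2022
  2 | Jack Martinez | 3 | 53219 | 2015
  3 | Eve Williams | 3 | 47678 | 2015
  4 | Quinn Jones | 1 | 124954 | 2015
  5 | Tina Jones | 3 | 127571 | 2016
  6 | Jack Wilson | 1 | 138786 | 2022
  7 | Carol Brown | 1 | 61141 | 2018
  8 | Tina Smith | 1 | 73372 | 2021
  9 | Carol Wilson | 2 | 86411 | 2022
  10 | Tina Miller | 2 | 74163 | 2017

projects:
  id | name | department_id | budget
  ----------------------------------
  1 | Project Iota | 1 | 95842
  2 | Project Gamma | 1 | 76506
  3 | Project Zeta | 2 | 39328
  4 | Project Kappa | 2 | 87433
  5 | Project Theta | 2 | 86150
SELECT name, salary FROM employees WHERE salary < (SELECT MAX(salary) FROM employees)

Execution result:
name | salary
Jack Martinez | 53219
Eve Williams | 47678
Quinn Jones | 124954
Tina Jones | 127571
Jack Wilson | 138786
Carol Brown | 61141
Tina Smith | 73372
Carol Wilson | 86411
Tina Miller | 74163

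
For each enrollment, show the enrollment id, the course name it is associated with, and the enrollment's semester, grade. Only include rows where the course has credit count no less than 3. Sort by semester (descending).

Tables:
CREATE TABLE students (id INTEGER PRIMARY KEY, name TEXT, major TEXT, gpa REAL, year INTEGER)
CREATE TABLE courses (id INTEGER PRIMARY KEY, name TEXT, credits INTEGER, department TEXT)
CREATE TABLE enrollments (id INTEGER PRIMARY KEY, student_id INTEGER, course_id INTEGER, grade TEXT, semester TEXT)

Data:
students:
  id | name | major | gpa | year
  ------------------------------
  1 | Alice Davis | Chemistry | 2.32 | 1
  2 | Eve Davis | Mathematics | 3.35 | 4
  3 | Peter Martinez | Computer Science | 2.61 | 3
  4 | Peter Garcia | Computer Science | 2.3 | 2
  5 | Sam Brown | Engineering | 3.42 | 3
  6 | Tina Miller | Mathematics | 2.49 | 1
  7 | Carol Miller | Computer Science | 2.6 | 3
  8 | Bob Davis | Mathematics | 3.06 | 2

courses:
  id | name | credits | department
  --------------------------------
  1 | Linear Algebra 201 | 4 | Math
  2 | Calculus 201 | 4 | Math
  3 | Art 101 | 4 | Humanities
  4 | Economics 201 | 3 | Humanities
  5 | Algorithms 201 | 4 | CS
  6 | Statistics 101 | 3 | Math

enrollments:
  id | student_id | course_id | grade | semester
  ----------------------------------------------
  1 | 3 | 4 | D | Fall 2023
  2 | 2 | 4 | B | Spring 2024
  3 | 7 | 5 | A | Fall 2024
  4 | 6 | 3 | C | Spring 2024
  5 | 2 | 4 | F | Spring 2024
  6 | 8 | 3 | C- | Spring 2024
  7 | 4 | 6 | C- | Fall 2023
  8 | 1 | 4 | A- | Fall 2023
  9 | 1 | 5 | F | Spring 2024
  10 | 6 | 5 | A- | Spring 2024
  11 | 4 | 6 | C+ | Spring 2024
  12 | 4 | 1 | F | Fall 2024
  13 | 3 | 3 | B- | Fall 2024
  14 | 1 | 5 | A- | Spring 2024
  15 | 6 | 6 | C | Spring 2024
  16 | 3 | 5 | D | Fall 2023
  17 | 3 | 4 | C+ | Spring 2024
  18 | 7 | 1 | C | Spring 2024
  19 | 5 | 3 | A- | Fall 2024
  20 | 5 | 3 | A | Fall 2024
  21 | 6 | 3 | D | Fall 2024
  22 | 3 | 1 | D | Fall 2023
SELECT c.id, p.name AS course, c.semester, c.grade FROM enrollments c JOIN courses p ON c.course_id = p.id WHERE p.credits >= 3 ORDER BY c.semester DESC

Execution result:
id | course | semester | grade
2 | Economics 201 | Spring 2024 | B
4 | Art 101 | Spring 2024 | C
5 | Economics 201 | Spring 2024 | F
6 | Art 101 | Spring 2024 | C-
9 | Algorithms 201 | Spring 2024 | F
10 | Algorithms 201 | Spring 2024 | A-
11 | Statistics 101 | Spring 2024 | C+
14 | Algorithms 201 | Spring 2024 | A-
15 | Statistics 101 | Spring 2024 | C
17 | Economics 201 | Spring 2024 | C+
18 | Linear Algebra 201 | Spring 2024 | C
3 | Algorithms 201 | Fall 2024 | A
12 | Linear Algebra 201 | Fall 2024 | F
13 | Art 101 | Fall 2024 | B-
19 | Art 101 | Fall 2024 | A-
20 | Art 101 | Fall 2024 | A
21 | Art 101 | Fall 2024 | D
1 | Economics 201 | Fall 2023 | D
7 | Statistics 101 | Fall 2023 | C-
8 | Economics 201 | Fall 2023 | A-
16 | Algorithms 201 | Fall 2023 | D
22 | Linear Algebra 201 | Fall 2023 | D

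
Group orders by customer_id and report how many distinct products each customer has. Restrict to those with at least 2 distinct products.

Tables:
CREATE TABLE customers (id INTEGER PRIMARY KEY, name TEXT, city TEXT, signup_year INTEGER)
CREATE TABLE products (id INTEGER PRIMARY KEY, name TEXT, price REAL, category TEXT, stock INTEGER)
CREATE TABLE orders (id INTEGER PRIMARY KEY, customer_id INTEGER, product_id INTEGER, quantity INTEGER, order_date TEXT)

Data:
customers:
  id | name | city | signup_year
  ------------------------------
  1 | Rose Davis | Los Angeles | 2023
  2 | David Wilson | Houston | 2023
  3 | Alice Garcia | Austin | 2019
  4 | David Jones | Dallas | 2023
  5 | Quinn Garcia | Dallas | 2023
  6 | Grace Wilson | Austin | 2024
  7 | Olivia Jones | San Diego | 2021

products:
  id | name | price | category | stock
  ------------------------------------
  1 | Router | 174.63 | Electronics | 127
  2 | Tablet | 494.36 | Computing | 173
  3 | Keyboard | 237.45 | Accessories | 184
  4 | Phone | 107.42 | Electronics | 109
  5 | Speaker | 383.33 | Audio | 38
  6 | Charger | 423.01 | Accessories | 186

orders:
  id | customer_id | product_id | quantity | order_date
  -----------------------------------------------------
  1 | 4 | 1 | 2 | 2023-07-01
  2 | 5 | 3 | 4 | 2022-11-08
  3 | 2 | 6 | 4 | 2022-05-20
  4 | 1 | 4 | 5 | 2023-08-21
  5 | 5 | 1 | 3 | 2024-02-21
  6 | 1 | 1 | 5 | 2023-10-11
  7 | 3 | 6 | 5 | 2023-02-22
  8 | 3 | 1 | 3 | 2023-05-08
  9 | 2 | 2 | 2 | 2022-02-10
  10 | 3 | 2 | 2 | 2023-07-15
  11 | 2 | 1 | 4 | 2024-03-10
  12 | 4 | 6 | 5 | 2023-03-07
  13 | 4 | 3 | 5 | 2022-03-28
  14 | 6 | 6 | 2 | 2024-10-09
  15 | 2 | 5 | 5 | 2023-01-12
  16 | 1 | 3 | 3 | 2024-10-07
SELECT customer_id, COUNT(DISTINCT product_id) AS distinct_product_count FROM orders GROUP BY customer_id HAVING COUNT(DISTINCT product_id) >= 2

Execution result:
customer_id | distinct_product_count
1 | 3
2 | 4
3 | 3
4 | 3
5 | 2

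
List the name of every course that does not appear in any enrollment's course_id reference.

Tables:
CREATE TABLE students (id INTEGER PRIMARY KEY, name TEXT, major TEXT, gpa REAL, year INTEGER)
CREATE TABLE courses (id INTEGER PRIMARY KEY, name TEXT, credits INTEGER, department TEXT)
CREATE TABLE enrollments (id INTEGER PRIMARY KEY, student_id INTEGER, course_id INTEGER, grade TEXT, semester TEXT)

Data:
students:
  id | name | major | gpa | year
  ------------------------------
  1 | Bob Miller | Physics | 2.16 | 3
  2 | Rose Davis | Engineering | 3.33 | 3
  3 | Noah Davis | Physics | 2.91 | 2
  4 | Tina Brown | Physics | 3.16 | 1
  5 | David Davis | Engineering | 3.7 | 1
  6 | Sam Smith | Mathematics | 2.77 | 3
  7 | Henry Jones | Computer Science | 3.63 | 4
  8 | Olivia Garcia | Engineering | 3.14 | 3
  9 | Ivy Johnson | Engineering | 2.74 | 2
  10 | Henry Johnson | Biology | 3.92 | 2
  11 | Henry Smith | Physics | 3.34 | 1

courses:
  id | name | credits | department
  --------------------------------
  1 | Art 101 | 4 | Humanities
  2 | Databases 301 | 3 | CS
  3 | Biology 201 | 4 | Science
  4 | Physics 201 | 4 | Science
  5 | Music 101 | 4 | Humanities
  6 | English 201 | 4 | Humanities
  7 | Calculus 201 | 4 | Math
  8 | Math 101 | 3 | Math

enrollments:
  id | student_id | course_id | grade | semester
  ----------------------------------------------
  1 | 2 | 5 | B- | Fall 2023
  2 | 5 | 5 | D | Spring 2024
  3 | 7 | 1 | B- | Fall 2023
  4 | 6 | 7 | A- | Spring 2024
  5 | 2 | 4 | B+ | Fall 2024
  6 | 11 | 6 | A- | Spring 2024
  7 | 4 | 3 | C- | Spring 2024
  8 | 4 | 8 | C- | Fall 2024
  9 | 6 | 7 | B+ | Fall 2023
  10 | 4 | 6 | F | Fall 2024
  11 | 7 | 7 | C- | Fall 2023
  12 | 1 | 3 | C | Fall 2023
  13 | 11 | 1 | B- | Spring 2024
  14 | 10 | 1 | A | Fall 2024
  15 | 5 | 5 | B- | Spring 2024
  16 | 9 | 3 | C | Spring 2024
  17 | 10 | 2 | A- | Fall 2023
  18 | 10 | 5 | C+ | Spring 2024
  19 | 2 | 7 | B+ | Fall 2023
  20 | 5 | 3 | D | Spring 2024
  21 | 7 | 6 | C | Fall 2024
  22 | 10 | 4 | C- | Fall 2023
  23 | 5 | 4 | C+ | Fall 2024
SELECT p.name FROM courses p LEFT JOIN enrollments c ON c.course_id = p.id WHERE c.id IS NULL

Execution result:
(no rows)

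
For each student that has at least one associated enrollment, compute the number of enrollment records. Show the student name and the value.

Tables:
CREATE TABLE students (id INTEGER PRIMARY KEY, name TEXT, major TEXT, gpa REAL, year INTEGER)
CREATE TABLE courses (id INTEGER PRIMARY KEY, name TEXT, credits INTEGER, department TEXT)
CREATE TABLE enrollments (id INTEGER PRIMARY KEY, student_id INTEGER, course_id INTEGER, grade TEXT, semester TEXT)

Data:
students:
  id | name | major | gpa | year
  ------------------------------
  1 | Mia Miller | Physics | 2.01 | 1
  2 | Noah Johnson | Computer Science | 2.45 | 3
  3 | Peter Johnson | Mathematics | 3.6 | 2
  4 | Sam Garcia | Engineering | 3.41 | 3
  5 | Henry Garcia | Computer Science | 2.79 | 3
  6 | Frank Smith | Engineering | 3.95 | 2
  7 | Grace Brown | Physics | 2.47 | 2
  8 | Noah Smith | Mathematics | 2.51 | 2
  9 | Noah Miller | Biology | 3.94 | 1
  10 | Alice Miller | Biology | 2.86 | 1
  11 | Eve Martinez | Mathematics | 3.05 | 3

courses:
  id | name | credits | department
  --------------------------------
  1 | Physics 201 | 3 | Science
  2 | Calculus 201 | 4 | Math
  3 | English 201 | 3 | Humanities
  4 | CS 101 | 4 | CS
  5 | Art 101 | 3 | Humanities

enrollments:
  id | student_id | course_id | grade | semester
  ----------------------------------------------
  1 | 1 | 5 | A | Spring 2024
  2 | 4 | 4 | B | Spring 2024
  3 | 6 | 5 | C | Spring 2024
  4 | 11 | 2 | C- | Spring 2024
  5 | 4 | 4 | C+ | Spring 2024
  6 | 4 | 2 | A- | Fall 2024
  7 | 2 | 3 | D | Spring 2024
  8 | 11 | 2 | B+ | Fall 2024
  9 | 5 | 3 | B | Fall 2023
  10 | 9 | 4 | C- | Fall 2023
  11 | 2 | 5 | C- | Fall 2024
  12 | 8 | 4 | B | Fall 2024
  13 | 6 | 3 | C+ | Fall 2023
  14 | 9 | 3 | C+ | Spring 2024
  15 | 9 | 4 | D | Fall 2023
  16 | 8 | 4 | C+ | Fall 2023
SELECT p.name, COUNT(*) AS n FROM enrollments c JOIN students p ON c.student_id = p.id GROUP BY p.id, p.name

Execution result:
name | n
Mia Miller | 1
Noah Johnson | 2
Sam Garcia | 3
Henry Garcia | 1
Frank Smith | 2
Noah Smith | 2
Noah Miller | 3
Eve Martinez | 2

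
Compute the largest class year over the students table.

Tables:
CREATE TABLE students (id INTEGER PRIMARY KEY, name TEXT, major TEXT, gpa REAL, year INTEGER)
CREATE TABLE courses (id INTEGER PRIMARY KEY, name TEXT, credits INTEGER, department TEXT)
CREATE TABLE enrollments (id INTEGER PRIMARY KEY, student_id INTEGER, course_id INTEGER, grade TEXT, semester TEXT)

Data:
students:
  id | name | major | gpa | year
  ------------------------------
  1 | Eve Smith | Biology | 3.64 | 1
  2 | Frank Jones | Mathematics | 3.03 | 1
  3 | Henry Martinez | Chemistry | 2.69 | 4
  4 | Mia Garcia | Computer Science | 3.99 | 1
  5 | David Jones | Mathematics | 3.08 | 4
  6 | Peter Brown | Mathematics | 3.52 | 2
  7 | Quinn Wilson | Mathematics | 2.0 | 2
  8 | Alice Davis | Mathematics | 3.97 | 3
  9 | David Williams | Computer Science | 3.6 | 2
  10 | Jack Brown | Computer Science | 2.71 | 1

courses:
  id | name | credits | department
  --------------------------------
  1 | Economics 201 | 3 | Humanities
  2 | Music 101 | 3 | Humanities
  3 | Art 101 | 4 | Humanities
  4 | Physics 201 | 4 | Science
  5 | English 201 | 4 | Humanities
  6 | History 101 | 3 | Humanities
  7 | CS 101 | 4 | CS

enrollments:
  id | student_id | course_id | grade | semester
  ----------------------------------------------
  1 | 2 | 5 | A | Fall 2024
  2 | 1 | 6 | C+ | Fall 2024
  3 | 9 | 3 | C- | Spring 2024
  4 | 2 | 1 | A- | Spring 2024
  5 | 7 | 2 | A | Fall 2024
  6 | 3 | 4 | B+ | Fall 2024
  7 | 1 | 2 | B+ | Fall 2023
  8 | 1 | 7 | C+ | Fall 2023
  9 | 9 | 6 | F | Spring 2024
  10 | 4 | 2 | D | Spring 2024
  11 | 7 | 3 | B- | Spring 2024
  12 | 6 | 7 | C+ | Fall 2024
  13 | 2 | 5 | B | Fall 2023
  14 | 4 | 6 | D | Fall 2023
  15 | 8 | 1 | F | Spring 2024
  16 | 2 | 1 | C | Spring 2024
SELECT MAX(year) FROM students

Execution result:
4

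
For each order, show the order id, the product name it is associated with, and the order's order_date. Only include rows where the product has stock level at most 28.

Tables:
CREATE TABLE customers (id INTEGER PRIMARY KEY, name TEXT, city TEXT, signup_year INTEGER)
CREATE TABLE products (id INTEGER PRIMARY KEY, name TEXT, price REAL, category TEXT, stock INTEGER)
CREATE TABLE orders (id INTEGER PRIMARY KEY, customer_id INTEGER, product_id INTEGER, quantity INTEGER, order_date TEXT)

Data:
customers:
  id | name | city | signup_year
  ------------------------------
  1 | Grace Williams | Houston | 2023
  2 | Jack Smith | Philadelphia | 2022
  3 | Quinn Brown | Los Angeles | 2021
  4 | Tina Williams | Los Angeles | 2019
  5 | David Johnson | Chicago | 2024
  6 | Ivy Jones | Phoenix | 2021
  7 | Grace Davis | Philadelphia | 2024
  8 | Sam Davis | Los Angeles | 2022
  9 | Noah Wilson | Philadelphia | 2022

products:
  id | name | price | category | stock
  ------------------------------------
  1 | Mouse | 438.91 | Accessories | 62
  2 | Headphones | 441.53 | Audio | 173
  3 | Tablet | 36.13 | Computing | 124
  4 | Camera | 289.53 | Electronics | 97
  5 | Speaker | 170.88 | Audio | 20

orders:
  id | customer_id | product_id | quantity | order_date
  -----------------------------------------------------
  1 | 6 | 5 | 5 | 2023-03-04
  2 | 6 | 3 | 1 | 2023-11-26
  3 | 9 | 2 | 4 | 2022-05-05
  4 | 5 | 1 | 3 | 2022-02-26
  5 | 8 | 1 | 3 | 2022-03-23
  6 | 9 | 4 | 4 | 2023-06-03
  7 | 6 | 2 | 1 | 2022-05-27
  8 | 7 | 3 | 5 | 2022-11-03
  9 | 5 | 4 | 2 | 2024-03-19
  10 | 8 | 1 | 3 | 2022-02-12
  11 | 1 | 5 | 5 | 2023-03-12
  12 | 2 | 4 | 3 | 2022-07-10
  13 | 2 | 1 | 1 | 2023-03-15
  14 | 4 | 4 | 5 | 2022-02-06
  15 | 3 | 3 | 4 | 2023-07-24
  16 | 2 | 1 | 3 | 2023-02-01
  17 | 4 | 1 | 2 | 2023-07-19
SELECT c.id, p.name AS product, c.order_date FROM orders c JOIN products p ON c.product_id = p.id WHERE p.stock <= 28

Execution result:
id | product | order_date
1 | Speaker | 2023-03-04
11 | Speaker | 2023-03-12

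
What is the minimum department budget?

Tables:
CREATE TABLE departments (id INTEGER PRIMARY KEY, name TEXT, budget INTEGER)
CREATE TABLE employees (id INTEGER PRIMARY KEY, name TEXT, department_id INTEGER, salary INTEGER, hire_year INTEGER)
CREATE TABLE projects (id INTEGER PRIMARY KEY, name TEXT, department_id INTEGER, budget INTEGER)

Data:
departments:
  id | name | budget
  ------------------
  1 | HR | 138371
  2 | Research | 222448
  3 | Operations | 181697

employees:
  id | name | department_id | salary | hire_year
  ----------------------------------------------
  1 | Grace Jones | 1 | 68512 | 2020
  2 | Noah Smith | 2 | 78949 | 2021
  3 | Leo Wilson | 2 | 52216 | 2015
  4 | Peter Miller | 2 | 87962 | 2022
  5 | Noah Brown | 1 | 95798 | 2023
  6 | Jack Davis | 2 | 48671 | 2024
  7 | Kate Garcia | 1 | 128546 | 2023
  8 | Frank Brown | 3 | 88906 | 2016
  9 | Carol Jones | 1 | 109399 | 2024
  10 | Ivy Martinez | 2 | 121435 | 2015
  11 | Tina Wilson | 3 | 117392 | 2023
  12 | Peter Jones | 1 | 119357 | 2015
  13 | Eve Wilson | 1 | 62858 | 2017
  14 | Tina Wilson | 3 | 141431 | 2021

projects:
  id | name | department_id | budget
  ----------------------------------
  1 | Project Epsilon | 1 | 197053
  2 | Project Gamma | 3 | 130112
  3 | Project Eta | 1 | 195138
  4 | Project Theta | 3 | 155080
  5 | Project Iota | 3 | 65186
SELECT MIN(budget) FROM departments

Execution result:
138371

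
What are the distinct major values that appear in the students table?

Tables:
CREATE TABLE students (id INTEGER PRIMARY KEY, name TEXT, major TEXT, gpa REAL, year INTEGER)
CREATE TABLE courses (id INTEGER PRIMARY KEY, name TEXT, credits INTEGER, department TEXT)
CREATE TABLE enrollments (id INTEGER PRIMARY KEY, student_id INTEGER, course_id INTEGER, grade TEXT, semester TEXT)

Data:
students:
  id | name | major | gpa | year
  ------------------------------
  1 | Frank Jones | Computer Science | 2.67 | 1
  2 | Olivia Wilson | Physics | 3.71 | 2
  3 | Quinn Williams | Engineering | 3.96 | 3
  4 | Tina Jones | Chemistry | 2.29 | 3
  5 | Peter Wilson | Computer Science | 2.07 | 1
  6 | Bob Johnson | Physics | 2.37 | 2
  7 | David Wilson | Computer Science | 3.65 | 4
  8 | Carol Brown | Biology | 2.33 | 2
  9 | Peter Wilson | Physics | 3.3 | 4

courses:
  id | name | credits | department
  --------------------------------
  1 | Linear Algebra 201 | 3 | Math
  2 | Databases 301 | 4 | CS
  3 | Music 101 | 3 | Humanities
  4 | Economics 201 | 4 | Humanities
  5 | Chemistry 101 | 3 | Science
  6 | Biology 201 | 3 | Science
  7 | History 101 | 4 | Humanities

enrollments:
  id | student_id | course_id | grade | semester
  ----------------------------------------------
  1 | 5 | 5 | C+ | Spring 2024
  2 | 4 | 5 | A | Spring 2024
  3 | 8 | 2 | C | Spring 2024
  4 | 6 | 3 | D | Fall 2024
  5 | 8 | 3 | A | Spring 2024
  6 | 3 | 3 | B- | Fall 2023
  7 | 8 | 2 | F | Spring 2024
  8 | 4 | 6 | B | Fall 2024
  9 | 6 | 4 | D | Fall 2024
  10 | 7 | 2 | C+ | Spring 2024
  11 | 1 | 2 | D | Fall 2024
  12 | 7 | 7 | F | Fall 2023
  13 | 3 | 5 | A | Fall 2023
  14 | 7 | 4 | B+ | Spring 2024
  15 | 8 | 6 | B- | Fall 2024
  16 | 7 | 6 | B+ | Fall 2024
SELECT DISTINCT major FROM students

Execution result:
major
Computer Science
Physics
Engineering
Chemistry
Biology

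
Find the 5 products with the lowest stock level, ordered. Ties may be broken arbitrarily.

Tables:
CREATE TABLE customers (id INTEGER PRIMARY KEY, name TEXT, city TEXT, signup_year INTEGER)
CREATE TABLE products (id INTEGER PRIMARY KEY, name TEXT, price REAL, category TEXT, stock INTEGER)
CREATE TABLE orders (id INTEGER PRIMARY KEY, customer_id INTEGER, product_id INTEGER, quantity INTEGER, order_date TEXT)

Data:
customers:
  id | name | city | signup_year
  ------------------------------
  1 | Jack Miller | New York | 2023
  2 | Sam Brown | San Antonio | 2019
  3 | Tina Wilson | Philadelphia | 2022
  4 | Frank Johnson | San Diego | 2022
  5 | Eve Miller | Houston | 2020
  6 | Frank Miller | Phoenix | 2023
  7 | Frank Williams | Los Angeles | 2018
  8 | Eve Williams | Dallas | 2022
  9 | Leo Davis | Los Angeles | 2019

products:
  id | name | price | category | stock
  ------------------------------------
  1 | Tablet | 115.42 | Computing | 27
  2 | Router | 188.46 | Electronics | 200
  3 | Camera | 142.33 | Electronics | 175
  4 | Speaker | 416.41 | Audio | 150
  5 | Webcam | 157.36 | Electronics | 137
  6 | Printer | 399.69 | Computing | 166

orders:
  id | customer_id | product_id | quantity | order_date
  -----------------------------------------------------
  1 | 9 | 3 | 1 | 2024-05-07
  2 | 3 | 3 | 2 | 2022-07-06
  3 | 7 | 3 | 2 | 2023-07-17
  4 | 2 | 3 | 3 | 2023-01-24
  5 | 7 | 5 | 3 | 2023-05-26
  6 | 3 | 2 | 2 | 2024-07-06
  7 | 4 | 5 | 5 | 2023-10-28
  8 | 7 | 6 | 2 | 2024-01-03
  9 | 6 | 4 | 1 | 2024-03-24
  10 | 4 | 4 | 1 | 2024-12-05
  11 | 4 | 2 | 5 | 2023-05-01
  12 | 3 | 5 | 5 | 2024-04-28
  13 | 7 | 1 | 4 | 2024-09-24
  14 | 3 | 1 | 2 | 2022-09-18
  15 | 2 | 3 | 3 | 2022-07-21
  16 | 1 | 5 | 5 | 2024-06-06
SELECT name, stock FROM products ORDER BY stock ASC LIMIT 5

Execution result:
name | stock
Tablet | 27
Webcam | 137
Speaker | 150
Printer | 166
Camera | 175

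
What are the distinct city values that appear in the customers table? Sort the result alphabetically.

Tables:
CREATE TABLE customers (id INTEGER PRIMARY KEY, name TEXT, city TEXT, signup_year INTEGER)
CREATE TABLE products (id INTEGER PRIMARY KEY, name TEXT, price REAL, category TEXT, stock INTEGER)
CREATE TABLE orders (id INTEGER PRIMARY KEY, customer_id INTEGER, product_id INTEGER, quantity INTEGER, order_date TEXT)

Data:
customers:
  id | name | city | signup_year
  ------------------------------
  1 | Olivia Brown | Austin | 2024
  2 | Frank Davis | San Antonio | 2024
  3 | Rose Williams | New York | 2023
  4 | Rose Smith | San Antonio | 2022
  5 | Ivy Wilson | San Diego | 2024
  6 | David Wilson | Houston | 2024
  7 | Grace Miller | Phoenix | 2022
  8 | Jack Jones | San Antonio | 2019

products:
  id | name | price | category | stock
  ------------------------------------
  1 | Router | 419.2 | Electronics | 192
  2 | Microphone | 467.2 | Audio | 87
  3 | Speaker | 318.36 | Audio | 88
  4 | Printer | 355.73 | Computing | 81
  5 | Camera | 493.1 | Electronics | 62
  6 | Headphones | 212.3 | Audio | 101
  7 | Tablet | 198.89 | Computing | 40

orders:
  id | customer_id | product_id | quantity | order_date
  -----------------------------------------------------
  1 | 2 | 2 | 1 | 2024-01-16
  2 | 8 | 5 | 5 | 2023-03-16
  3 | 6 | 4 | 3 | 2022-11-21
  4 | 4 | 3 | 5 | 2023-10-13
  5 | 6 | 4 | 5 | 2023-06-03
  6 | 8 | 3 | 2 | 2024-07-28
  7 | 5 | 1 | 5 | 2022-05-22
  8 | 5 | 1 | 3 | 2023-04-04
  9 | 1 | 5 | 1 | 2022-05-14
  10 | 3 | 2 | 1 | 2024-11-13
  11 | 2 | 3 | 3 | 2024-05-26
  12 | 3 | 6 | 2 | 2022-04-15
SELECT DISTINCT city FROM customers ORDER BY city

Execution result:
city
Austin
Houston
New York
Phoenix
San Antonio
San Diego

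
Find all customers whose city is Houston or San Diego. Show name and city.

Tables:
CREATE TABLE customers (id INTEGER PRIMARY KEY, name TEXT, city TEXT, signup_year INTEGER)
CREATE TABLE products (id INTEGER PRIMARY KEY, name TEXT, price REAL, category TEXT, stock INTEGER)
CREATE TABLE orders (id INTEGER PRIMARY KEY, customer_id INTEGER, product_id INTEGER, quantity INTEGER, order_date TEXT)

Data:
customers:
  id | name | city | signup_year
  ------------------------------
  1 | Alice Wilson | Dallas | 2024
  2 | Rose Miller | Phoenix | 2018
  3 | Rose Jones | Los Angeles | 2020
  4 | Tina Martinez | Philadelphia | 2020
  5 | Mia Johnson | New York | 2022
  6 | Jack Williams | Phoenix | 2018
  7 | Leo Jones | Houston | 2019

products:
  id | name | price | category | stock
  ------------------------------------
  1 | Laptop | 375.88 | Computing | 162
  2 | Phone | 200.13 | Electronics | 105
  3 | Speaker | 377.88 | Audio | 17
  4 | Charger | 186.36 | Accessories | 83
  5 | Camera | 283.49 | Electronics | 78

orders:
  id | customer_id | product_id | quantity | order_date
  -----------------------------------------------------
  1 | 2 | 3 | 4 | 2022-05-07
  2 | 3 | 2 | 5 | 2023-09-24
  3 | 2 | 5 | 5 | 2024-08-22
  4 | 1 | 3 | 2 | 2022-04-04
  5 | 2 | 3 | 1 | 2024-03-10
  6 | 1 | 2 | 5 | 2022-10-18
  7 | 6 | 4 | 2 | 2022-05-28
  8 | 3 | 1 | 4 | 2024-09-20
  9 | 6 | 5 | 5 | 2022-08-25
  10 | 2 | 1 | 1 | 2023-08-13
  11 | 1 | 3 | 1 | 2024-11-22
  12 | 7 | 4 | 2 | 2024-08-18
SELECT name, city FROM customers WHERE city IN ('Houston', 'San Diego')

Execution result:
name | city
Leo Jones | Houston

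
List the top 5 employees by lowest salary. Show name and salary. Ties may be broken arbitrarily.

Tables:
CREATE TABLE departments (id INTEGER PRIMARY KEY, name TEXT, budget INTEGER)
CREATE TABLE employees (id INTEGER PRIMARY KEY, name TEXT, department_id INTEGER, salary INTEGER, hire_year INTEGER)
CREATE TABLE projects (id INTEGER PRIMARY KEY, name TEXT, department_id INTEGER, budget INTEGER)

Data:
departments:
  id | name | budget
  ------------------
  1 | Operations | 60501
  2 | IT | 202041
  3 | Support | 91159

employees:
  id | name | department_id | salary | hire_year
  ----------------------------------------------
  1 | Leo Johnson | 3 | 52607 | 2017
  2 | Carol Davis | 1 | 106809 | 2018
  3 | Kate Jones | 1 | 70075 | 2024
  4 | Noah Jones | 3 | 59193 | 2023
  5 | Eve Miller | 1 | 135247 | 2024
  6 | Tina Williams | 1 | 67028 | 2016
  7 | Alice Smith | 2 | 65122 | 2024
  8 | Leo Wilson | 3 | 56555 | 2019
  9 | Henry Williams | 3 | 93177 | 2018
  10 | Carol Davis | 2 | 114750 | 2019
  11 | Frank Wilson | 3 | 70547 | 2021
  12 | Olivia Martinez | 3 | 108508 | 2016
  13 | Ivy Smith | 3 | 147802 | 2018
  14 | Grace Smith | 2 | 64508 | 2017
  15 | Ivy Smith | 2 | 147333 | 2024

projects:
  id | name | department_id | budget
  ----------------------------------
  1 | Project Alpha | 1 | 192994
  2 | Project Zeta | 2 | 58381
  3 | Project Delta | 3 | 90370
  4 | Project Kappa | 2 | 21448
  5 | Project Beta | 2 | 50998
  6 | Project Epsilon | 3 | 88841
SELECT name, salary FROM employees ORDER BY salary ASC LIMIT 5

Execution result:
name | salary
Leo Johnson | 52607
Leo Wilson | 56555
Noah Jones | 59193
Grace Smith | 64508
Alice Smith | 65122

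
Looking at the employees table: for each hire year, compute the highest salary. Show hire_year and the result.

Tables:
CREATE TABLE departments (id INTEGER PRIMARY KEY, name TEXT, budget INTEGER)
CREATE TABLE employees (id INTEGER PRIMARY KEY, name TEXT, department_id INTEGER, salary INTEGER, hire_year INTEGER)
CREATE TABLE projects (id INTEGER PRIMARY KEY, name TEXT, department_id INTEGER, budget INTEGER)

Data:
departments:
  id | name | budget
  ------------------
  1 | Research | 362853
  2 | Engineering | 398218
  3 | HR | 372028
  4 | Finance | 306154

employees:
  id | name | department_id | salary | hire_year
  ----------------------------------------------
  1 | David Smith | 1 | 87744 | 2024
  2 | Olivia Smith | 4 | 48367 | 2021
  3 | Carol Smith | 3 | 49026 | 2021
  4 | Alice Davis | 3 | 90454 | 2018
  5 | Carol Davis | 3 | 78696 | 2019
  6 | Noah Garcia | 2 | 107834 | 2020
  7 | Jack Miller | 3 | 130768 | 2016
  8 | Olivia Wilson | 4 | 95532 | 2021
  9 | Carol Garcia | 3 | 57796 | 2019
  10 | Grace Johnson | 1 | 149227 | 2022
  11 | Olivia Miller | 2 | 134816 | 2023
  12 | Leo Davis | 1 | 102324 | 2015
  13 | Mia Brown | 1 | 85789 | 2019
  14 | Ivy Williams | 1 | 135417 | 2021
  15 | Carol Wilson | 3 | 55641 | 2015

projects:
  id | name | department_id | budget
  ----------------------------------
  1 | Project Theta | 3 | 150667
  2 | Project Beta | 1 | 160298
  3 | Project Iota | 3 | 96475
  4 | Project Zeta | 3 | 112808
SELECT hire_year, MAX(salary) AS max_salary FROM employees GROUP BY hire_year

Execution result:
hire_year | max_salary
2015 | 102324
2016 | 130768
2018 | 90454
2019 | 85789
2020 | 107834
2021 | 135417
2022 | 149227
2023 | 134816
2024 | 87744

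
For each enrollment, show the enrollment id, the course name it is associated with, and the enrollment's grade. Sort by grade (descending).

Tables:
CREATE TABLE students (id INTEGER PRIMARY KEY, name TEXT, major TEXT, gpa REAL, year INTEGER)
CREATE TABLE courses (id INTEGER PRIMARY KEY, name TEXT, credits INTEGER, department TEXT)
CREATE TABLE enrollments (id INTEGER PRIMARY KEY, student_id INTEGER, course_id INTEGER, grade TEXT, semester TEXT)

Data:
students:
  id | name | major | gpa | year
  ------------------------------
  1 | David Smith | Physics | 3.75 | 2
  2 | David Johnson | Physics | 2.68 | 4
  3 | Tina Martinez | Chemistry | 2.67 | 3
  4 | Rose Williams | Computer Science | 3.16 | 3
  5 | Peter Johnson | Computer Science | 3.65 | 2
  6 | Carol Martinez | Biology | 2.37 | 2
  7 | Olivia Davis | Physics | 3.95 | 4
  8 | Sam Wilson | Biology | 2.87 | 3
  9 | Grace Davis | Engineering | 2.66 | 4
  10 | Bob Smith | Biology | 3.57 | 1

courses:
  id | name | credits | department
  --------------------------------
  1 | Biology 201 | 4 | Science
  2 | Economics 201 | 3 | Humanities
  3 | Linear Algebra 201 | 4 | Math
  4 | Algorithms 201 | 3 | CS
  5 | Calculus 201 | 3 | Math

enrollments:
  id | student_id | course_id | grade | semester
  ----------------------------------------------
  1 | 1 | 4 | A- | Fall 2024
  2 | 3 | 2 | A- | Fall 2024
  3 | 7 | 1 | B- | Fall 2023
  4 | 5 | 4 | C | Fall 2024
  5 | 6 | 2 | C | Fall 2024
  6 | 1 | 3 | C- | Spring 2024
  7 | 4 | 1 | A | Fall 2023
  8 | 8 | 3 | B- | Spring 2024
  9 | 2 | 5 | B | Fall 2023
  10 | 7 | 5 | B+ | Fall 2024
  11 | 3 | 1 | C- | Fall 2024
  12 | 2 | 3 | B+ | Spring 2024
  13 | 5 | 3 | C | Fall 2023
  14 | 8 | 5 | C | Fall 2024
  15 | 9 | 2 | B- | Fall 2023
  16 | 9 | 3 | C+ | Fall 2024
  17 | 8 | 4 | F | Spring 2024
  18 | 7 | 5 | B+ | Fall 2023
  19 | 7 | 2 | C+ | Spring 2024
SELECT c.id, p.name AS course, c.grade FROM enrollments c JOIN courses p ON c.course_id = p.id ORDER BY c.grade DESC

Execution result:
id | course | grade
17 | Algorithms 201 | F
6 | Linear Algebra 201 | C-
11 | Biology 201 | C-
16 | Linear Algebra 201 | C+
19 | Economics 201 | C+
4 | Algorithms 201 | C
5 | Economics 201 | C
13 | Linear Algebra 201 | C
14 | Calculus 201 | C
3 | Biology 201 | B-
8 | Linear Algebra 201 | B-
15 | Economics 201 | B-
10 | Calculus 201 | B+
12 | Linear Algebra 201 | B+
18 | Calculus 201 | B+
9 | Calculus 201 | B
1 | Algorithms 201 | A-
2 | Economics 201 | A-
7 | Biology 201 | A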